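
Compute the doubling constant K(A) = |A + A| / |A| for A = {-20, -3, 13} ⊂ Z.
K = |A + A| / |A| = 6/3 = 2

Enumerate A + A = {a + b : a, b ∈ A}. With |A| = 3, there are |A|^2 = 9 ordered sum pairs; collecting distinct values, A + A = {-40, -23, -7, -6, 10, 26}, so |A + A| = 6. Thus K = 6/3 = 2. For comparison, the minimum possible |A + A| over all 3-element sets is 2·3 − 1 = 5 (so min K = 5/3), attained only by arithmetic progressions.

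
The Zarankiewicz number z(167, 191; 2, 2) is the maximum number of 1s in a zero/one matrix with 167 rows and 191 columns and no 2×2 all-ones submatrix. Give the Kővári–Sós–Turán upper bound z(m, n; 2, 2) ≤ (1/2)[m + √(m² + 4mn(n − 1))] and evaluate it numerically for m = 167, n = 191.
z(167, 191; 2, 2) ≤ (1/2)[167 + √(167² + 4·167·191·190)] = (1/2)[167 + √24269609] = 2546.7097

Kővári–Sós–Turán: let r_1, ..., r_167 be the row sums and z = Σ r_i the total number of 1s. Each pair of columns can share at most one row with both entries 1 (else a 2×2 all-ones block appears), so Σ_i C(r_i, 2) ≤ C(191, 2) = 18145. By convexity Σ_i C(r_i, 2) ≥ 167·C(z/167, 2) = z(z − 167)/(2·167), giving z² − 167z − 167·191·190 ≤ 0 and hence z ≤ (1/2)[167 + √(27889 + 4·6060430)] = (1/2)[167 + √24269609] ≈ (1/2)(167 + 4926.4195) = 2546.7097.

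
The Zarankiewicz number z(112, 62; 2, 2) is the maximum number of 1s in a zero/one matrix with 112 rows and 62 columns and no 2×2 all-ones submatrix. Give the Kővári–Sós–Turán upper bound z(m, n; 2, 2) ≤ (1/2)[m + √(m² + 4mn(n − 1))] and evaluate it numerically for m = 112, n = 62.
z(112, 62; 2, 2) ≤ (1/2)[112 + √(112² + 4·112·62·61)] = (1/2)[112 + √1706880] = 709.2381

Kővári–Sós–Turán: let r_1, ..., r_112 be the row sums and z = Σ r_i the total number of 1s. Each pair of columns can share at most one row with both entries 1 (else a 2×2 all-ones block appears), so Σ_i C(r_i, 2) ≤ C(62, 2) = 1891. By convexity Σ_i C(r_i, 2) ≥ 112·C(z/112, 2) = z(z − 112)/(2·112), giving z² − 112z − 112·62·61 ≤ 0 and hence z ≤ (1/2)[112 + √(12544 + 4·423584)] = (1/2)[112 + √1706880] ≈ (1/2)(112 + 1306.4762) = 709.2381.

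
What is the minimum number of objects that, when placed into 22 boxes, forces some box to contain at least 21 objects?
n = (21 − 1)·22 + 1 = 441

By the generalised pigeonhole principle, to guarantee some box contains ≥ r objects we need more than (r − 1) · k objects total. Threshold: n = (r − 1) · k + 1. With r = 21 and k = 22: n = 20 · 22 + 1 = 440 + 1 = 441. For n = 440 = 20 · 22, we can put exactly 20 objects in every box, avoiding 21 in any single one — so 441 is tight.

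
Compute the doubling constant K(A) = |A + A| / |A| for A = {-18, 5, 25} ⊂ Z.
K = |A + A| / |A| = 6/3 = 2

Enumerate A + A = {a + b : a, b ∈ A}. With |A| = 3, there are |A|^2 = 9 ordered sum pairs; collecting distinct values, A + A = {-36, -13, 7, 10, 30, 50}, so |A + A| = 6. Thus K = 6/3 = 2. For comparison, the minimum possible |A + A| over all 3-element sets is 2·3 − 1 = 5 (so min K = 5/3), attained only by arithmetic progressions.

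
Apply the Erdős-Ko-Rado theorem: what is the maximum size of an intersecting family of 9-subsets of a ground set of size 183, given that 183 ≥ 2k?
max |F| = C(182, 8) = 25544591422350

Erdős-Ko-Rado (1961): when n ≥ 2k, max |F| = C(n−1, k−1). The bound is attained by the star {A : i ∈ A} for any fixed i ∈ [n]. Here C(183−1, 9−1) = C(182, 8) = 25544591422350.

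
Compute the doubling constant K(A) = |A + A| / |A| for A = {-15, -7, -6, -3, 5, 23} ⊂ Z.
K = |A + A| / |A| = 20/6 = 10/3

Enumerate A + A = {a + b : a, b ∈ A}. With |A| = 6, there are |A|^2 = 36 ordered sum pairs; collecting distinct values, A + A = {-30, -22, -21, -18, -14, -13, -12, -10, -9, -6, -2, -1, 2, 8, 10, 16, 17, 20, 28, 46}, so |A + A| = 20. Thus K = 20/6 = 10/3. For comparison, the minimum possible |A + A| over all 6-element sets is 2·6 − 1 = 11 (so min K = 11/6), attained only by arithmetic progressions.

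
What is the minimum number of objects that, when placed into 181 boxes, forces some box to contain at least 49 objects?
n = (49 − 1)·181 + 1 = 8689

By the generalised pigeonhole principle, to guarantee some box contains ≥ r objects we need more than (r − 1) · k objects total. Threshold: n = (r − 1) · k + 1. With r = 49 and k = 181: n = 48 · 181 + 1 = 8688 + 1 = 8689. For n = 8688 = 48 · 181, we can put exactly 48 objects in every box, avoiding 49 in any single one — so 8689 is tight.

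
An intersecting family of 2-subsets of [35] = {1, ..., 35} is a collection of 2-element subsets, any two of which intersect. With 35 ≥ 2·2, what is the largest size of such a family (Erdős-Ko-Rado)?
max |F| = C(34, 1) = 34

The Erdős-Ko-Rado theorem states: for n ≥ 2k, an intersecting family of k-subsets of an n-element set has size at most C(n − 1, k − 1), with equality for 'star' families {A ⊆ [n] : |A| = k, i ∈ A} (fix an element i). For n = 35, k = 2: C(34, 1) = 34.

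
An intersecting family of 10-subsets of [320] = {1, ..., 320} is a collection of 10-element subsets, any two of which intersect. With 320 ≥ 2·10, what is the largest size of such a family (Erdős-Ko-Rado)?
max |F| = C(319, 9) = 84120266027003063

The Erdős-Ko-Rado theorem states: for n ≥ 2k, an intersecting family of k-subsets of an n-element set has size at most C(n − 1, k − 1), with equality for 'star' families {A ⊆ [n] : |A| = k, i ∈ A} (fix an element i). For n = 320, k = 10: C(319, 9) = 84120266027003063.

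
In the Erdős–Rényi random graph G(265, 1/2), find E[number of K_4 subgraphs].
E[# K_4] = C(265, 4) · (1/2)^C(4, 2) = 200860990 / 2^6 = 100430495/32 = 3138452.96875

For each 4-subset S of vertices (there are C(265, 4) = 200860990 such S), let X_S = 1 if S induces a K_4 (all C(4, 2) = 6 edges present). Then P(X_S = 1) = (1/2)^6 = 1/64. By linearity of expectation, E[# K_4] = C(265, 4) · (1/2)^6 = 200860990 / 64 = 100430495/32 = 3138452.96875.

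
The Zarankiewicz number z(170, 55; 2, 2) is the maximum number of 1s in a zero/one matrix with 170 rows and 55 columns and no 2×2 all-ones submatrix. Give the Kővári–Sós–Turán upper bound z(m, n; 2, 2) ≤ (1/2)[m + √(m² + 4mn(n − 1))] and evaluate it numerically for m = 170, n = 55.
z(170, 55; 2, 2) ≤ (1/2)[170 + √(170² + 4·170·55·54)] = (1/2)[170 + √2048500] = 800.6291

Kővári–Sós–Turán: let r_1, ..., r_170 be the row sums and z = Σ r_i the total number of 1s. Each pair of columns can share at most one row with both entries 1 (else a 2×2 all-ones block appears), so Σ_i C(r_i, 2) ≤ C(55, 2) = 1485. By convexity Σ_i C(r_i, 2) ≥ 170·C(z/170, 2) = z(z − 170)/(2·170), giving z² − 170z − 170·55·54 ≤ 0 and hence z ≤ (1/2)[170 + √(28900 + 4·504900)] = (1/2)[170 + √2048500] ≈ (1/2)(170 + 1431.2582) = 800.6291.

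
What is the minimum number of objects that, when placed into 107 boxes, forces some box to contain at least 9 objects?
n = (9 − 1)·107 + 1 = 857

By the generalised pigeonhole principle, to guarantee some box contains ≥ r objects we need more than (r − 1) · k objects total. Threshold: n = (r − 1) · k + 1. With r = 9 and k = 107: n = 8 · 107 + 1 = 856 + 1 = 857. For n = 856 = 8 · 107, we can put exactly 8 objects in every box, avoiding 9 in any single one — so 857 is tight.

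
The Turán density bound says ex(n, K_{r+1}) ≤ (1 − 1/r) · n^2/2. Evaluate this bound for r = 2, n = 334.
Turán density bound = (1/2) · 334^2/2 = 27889

Turán's theorem: ex(n, K_{r+1}) is achieved by the complete r-partite Turán graph T(n, r) with parts as balanced as possible, and is at most (1 − 1/r) · n^2/2. For r = 2, n = 334: the density bound is (1/2) · 111556/2 = 27889. Since 2 ∣ 334, the Turán graph T(334, 2) has parts of equal size 167, and its edge count e(T(334, 2)) = 27889 attains the density bound exactly.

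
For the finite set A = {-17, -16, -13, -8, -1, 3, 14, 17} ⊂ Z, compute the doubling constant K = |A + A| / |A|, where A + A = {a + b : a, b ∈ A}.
K = |A + A| / |A| = 32/8 = 4

Enumerate A + A = {a + b : a, b ∈ A}. With |A| = 8, there are |A|^2 = 64 ordered sum pairs; collecting distinct values, A + A = {-34, -33, -32, -30, -29, -26, -25, -24, -21, -18, -17, -16, -14, -13, -10, -9, -5, -3, -2, 0, 1, 2, 4, 6, 9, 13, 16, 17, 20, 28, 31, 34}, so |A + A| = 32. Thus K = 32/8 = 4. For comparison, the minimum possible |A + A| over all 8-element sets is 2·8 − 1 = 15 (so min K = 15/8), attained only by arithmetic progressions.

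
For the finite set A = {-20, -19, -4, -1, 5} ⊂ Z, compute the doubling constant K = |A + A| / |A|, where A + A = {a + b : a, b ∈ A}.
K = |A + A| / |A| = 15/5 = 3

Enumerate A + A = {a + b : a, b ∈ A}. With |A| = 5, there are |A|^2 = 25 ordered sum pairs; collecting distinct values, A + A = {-40, -39, -38, -24, -23, -21, -20, -15, -14, -8, -5, -2, 1, 4, 10}, so |A + A| = 15. Thus K = 15/5 = 3. For comparison, the minimum possible |A + A| over all 5-element sets is 2·5 − 1 = 9 (so min K = 9/5), attained only by arithmetic progressions.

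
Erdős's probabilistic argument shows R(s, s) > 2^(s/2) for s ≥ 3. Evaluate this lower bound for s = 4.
2^(4/2) = 4; so R(4, 4) > 4

Colour each edge of K_n uniformly at random with red/blue. The expected number of monochromatic K_4 is C(n, 4) · 2 · 2^(−C(4,2)). If C(n, 4) · 2^(1 − C(4,2)) < 1, then with positive probability no monochromatic K_4 exists, so R(4, 4) > n. The standard estimate C(n, 4) ≤ n^4/4! shows this inequality holds whenever n ≤ 2^(4/2) (since 4! · 2^(C(4,2) − 1) > 2^(4^2/2) ≥ n^4). Hence R(4, 4) > 2^(4/2) = 4.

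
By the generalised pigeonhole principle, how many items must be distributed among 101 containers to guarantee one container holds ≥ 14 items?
n = (14 − 1)·101 + 1 = 1314

By the generalised pigeonhole principle, to guarantee some box contains ≥ r objects we need more than (r − 1) · k objects total. Threshold: n = (r − 1) · k + 1. With r = 14 and k = 101: n = 13 · 101 + 1 = 1313 + 1 = 1314. For n = 1313 = 13 · 101, we can put exactly 13 objects in every box, avoiding 14 in any single one — so 1314 is tight.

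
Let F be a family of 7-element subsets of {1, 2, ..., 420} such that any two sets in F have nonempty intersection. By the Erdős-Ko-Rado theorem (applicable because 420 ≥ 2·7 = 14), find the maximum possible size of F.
max |F| = C(419, 6) = 7249960355352

The Erdős-Ko-Rado theorem states: for n ≥ 2k, an intersecting family of k-subsets of an n-element set has size at most C(n − 1, k − 1), with equality for 'star' families {A ⊆ [n] : |A| = k, i ∈ A} (fix an element i). For n = 420, k = 7: C(419, 6) = 7249960355352.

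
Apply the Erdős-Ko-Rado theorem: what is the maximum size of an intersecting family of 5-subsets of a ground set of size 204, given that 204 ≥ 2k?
max |F| = C(203, 4) = 68685050

Erdős-Ko-Rado (1961): when n ≥ 2k, max |F| = C(n−1, k−1). The bound is attained by the star {A : i ∈ A} for any fixed i ∈ [n]. Here C(204−1, 5−1) = C(203, 4) = 68685050.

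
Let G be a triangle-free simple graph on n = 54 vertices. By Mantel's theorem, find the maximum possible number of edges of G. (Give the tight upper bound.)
ex(54, K_3) = ⌊54^2/4⌋ = 729

Mantel (1907): a triangle-free graph on n vertices has at most ⌊n^2/4⌋ edges, with equality for the complete bipartite graph K_{⌊n/2⌋, ⌈n/2⌉}. For n = 54: ⌊54^2/4⌋ = ⌊2916/4⌋ = 729. The extremal graph is K_{27, 27}, which has 27·27 = 729 edges.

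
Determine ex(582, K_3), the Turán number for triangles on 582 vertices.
ex(582, K_3) = ⌊582^2/4⌋ = 84681

Mantel (1907): a triangle-free graph on n vertices has at most ⌊n^2/4⌋ edges, with equality for the complete bipartite graph K_{⌊n/2⌋, ⌈n/2⌉}. For n = 582: ⌊582^2/4⌋ = ⌊338724/4⌋ = 84681. The extremal graph is K_{291, 291}, which has 291·291 = 84681 edges.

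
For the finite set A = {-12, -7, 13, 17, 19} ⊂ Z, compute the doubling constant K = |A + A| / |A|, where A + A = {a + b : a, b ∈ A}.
K = |A + A| / |A| = 15/5 = 3

Enumerate A + A = {a + b : a, b ∈ A}. With |A| = 5, there are |A|^2 = 25 ordered sum pairs; collecting distinct values, A + A = {-24, -19, -14, 1, 5, 6, 7, 10, 12, 26, 30, 32, 34, 36, 38}, so |A + A| = 15. Thus K = 15/5 = 3. For comparison, the minimum possible |A + A| over all 5-element sets is 2·5 − 1 = 9 (so min K = 9/5), attained only by arithmetic progressions.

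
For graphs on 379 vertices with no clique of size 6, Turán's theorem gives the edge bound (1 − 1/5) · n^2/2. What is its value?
Turán density bound = (4/5) · 379^2/2 = 287282/5 ≈ 57456.4

Turán's theorem: ex(n, K_{r+1}) is achieved by the complete r-partite Turán graph T(n, r) with parts as balanced as possible, and is at most (1 − 1/r) · n^2/2. For r = 5, n = 379: the density bound is (4/5) · 143641/2 = 287282/5 ≈ 57456.4. The integer-valued extremum is e(T(379, 5)) = 57456, which is strictly less than the density bound 287282/5 since 5 ∤ 379 (the parts of T(379, 5) cannot all be equal).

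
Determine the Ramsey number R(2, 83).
R(2, 83) = 83

R(2, k) = k for all k ≥ 2: in a 2-colouring of K_k, either some edge is red (a red K_2) or all edges are blue (a blue K_k). And K_{82} coloured all-blue has no blue K_83, so R(2, 83) > 82. Hence R(2, 83) = 83.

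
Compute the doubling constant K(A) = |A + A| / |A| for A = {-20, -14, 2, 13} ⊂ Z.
K = |A + A| / |A| = 10/4 = 5/2

Enumerate A + A = {a + b : a, b ∈ A}. With |A| = 4, there are |A|^2 = 16 ordered sum pairs; collecting distinct values, A + A = {-40, -34, -28, -18, -12, -7, -1, 4, 15, 26}, so |A + A| = 10. Thus K = 10/4 = 5/2. For comparison, the minimum possible |A + A| over all 4-element sets is 2·4 − 1 = 7 (so min K = 7/4), attained only by arithmetic progressions.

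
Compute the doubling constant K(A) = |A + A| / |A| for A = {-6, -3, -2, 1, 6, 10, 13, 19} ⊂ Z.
K = |A + A| / |A| = 29/8

Enumerate A + A = {a + b : a, b ∈ A}. With |A| = 8, there are |A|^2 = 64 ordered sum pairs; collecting distinct values, A + A = {-12, -9, -8, -6, -5, -4, -2, -1, 0, 2, 3, 4, 7, 8, 10, 11, 12, 13, 14, 16, 17, 19, 20, 23, 25, 26, 29, 32, 38}, so |A + A| = 29. Thus K = 29/8. For comparison, the minimum possible |A + A| over all 8-element sets is 2·8 − 1 = 15 (so min K = 15/8), attained only by arithmetic progressions.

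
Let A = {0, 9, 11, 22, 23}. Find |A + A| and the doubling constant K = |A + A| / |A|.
K = |A + A| / |A| = 14/5

Enumerate A + A = {a + b : a, b ∈ A}. With |A| = 5, there are |A|^2 = 25 ordered sum pairs; collecting distinct values, A + A = {0, 9, 11, 18, 20, 22, 23, 31, 32, 33, 34, 44, 45, 46}, so |A + A| = 14. Thus K = 14/5. For comparison, the minimum possible |A + A| over all 5-element sets is 2·5 − 1 = 9 (so min K = 9/5), attained only by arithmetic progressions.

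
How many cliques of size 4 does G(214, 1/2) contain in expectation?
E[# K_4] = C(214, 4) · (1/2)^C(4, 2) = 84957251 / 2^6 = 1327457.046875

For each 4-subset S of vertices (there are C(214, 4) = 84957251 such S), let X_S = 1 if S induces a K_4 (all C(4, 2) = 6 edges present). Then P(X_S = 1) = (1/2)^6 = 1/64. By linearity of expectation, E[# K_4] = C(214, 4) · (1/2)^6 = 84957251 / 64 = 1327457.046875.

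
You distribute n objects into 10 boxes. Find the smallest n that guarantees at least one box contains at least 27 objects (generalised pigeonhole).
n = (27 − 1)·10 + 1 = 261

By the generalised pigeonhole principle, to guarantee some box contains ≥ r objects we need more than (r − 1) · k objects total. Threshold: n = (r − 1) · k + 1. With r = 27 and k = 10: n = 26 · 10 + 1 = 260 + 1 = 261. For n = 260 = 26 · 10, we can put exactly 26 objects in every box, avoiding 27 in any single one — so 261 is tight.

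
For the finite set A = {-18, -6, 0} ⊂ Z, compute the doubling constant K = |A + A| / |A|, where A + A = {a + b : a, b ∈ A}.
K = |A + A| / |A| = 6/3 = 2

Enumerate A + A = {a + b : a, b ∈ A}. With |A| = 3, there are |A|^2 = 9 ordered sum pairs; collecting distinct values, A + A = {-36, -24, -18, -12, -6, 0}, so |A + A| = 6. Thus K = 6/3 = 2. For comparison, the minimum possible |A + A| over all 3-element sets is 2·3 − 1 = 5 (so min K = 5/3), attained only by arithmetic progressions.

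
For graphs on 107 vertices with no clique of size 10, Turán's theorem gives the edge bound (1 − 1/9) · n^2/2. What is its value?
Turán density bound = (8/9) · 107^2/2 = 45796/9 ≈ 5088.4444

Turán's theorem: ex(n, K_{r+1}) is achieved by the complete r-partite Turán graph T(n, r) with parts as balanced as possible, and is at most (1 − 1/r) · n^2/2. For r = 9, n = 107: the density bound is (8/9) · 11449/2 = 45796/9 ≈ 5088.4444. The integer-valued extremum is e(T(107, 9)) = 5088, which is strictly less than the density bound 45796/9 since 9 ∤ 107 (the parts of T(107, 9) cannot all be equal).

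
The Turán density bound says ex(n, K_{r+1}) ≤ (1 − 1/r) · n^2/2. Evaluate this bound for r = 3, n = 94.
Turán density bound = (2/3) · 94^2/2 = 8836/3 ≈ 2945.3333

Turán's theorem: ex(n, K_{r+1}) is achieved by the complete r-partite Turán graph T(n, r) with parts as balanced as possible, and is at most (1 − 1/r) · n^2/2. For r = 3, n = 94: the density bound is (2/3) · 8836/2 = 8836/3 ≈ 2945.3333. The integer-valued extremum is e(T(94, 3)) = 2945, which is strictly less than the density bound 8836/3 since 3 ∤ 94 (the parts of T(94, 3) cannot all be equal).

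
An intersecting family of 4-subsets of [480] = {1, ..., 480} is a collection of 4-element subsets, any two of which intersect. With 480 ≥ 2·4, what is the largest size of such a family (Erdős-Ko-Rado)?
max |F| = C(479, 3) = 18202479

The Erdős-Ko-Rado theorem states: for n ≥ 2k, an intersecting family of k-subsets of an n-element set has size at most C(n − 1, k − 1), with equality for 'star' families {A ⊆ [n] : |A| = k, i ∈ A} (fix an element i). For n = 480, k = 4: C(479, 3) = 18202479.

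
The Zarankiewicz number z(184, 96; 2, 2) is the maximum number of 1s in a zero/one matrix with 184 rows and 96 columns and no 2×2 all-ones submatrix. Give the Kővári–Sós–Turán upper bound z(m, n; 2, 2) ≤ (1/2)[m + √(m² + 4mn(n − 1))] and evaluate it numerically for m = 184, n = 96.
z(184, 96; 2, 2) ≤ (1/2)[184 + √(184² + 4·184·96·95)] = (1/2)[184 + √6746176] = 1390.6701

Kővári–Sós–Turán: let r_1, ..., r_184 be the row sums and z = Σ r_i the total number of 1s. Each pair of columns can share at most one row with both entries 1 (else a 2×2 all-ones block appears), so Σ_i C(r_i, 2) ≤ C(96, 2) = 4560. By convexity Σ_i C(r_i, 2) ≥ 184·C(z/184, 2) = z(z − 184)/(2·184), giving z² − 184z − 184·96·95 ≤ 0 and hence z ≤ (1/2)[184 + √(33856 + 4·1678080)] = (1/2)[184 + √6746176] ≈ (1/2)(184 + 2597.3402) = 1390.6701.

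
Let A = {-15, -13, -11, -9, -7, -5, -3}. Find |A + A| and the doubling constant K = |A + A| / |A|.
K = |A + A| / |A| = 13/7

Enumerate A + A = {a + b : a, b ∈ A}. With |A| = 7, there are |A|^2 = 49 ordered sum pairs; collecting distinct values, A + A = {-30, -28, -26, -24, -22, -20, -18, -16, -14, -12, -10, -8, -6}, so |A + A| = 13. Thus K = 13/7. Here |A + A| = 2|A| − 1 = 13, the minimum possible — so K = 13/7 is minimal, which holds iff A is an arithmetic progression.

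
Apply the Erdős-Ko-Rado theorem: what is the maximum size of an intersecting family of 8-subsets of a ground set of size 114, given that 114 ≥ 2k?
max |F| = C(113, 7) = 38620298376

Erdős-Ko-Rado (1961): when n ≥ 2k, max |F| = C(n−1, k−1). The bound is attained by the star {A : i ∈ A} for any fixed i ∈ [n]. Here C(114−1, 8−1) = C(113, 7) = 38620298376.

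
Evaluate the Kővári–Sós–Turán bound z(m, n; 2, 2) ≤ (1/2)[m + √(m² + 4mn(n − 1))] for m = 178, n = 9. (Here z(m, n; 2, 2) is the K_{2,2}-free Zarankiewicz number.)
z(178, 9; 2, 2) ≤ (1/2)[178 + √(178² + 4·178·9·8)] = (1/2)[178 + √82948] = 233.0035

Kővári–Sós–Turán: let r_1, ..., r_178 be the row sums and z = Σ r_i the total number of 1s. Each pair of columns can share at most one row with both entries 1 (else a 2×2 all-ones block appears), so Σ_i C(r_i, 2) ≤ C(9, 2) = 36. By convexity Σ_i C(r_i, 2) ≥ 178·C(z/178, 2) = z(z − 178)/(2·178), giving z² − 178z − 178·9·8 ≤ 0 and hence z ≤ (1/2)[178 + √(31684 + 4·12816)] = (1/2)[178 + √82948] ≈ (1/2)(178 + 288.0069) = 233.0035.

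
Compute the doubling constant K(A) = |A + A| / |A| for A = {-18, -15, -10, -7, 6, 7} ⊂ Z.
K = |A + A| / |A| = 20/6 = 10/3

Enumerate A + A = {a + b : a, b ∈ A}. With |A| = 6, there are |A|^2 = 36 ordered sum pairs; collecting distinct values, A + A = {-36, -33, -30, -28, -25, -22, -20, -17, -14, -12, -11, -9, -8, -4, -3, -1, 0, 12, 13, 14}, so |A + A| = 20. Thus K = 20/6 = 10/3. For comparison, the minimum possible |A + A| over all 6-element sets is 2·6 − 1 = 11 (so min K = 11/6), attained only by arithmetic progressions.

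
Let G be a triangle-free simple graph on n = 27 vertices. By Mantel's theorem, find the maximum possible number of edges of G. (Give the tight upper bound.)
ex(27, K_3) = ⌊27^2/4⌋ = 182

Mantel (1907): a triangle-free graph on n vertices has at most ⌊n^2/4⌋ edges, with equality for the complete bipartite graph K_{⌊n/2⌋, ⌈n/2⌉}. For n = 27: ⌊27^2/4⌋ = ⌊729/4⌋ = 182. The extremal graph is K_{13, 14}, which has 13·14 = 182 edges.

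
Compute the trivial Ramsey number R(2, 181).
R(2, 181) = 181

R(2, k) = k for all k ≥ 2: in a 2-colouring of K_k, either some edge is red (a red K_2) or all edges are blue (a blue K_k). And K_{180} coloured all-blue has no blue K_181, so R(2, 181) > 180. Hence R(2, 181) = 181.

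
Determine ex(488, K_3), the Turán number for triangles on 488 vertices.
ex(488, K_3) = ⌊488^2/4⌋ = 59536

Mantel (1907): a triangle-free graph on n vertices has at most ⌊n^2/4⌋ edges, with equality for the complete bipartite graph K_{⌊n/2⌋, ⌈n/2⌉}. For n = 488: ⌊488^2/4⌋ = ⌊238144/4⌋ = 59536. The extremal graph is K_{244, 244}, which has 244·244 = 59536 edges.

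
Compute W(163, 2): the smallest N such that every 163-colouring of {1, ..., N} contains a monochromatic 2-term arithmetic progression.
W(163, 2) = 163 + 1 = 164

A 2-term AP is any pair of integers, so a monochromatic 2-AP exists iff some colour is used at least twice. With 163 colours, the colouring i ↦ i on {1, ..., 163} uses each colour once, avoiding any monochromatic pair, so W(163, 2) > 163. For {1, ..., 164}, pigeonhole forces two integers of the same colour, which form a monochromatic 2-AP. Hence W(163, 2) = 164.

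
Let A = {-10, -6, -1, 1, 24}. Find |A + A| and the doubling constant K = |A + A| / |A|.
K = |A + A| / |A| = 15/5 = 3

Enumerate A + A = {a + b : a, b ∈ A}. With |A| = 5, there are |A|^2 = 25 ordered sum pairs; collecting distinct values, A + A = {-20, -16, -12, -11, -9, -7, -5, -2, 0, 2, 14, 18, 23, 25, 48}, so |A + A| = 15. Thus K = 15/5 = 3. For comparison, the minimum possible |A + A| over all 5-element sets is 2·5 − 1 = 9 (so min K = 9/5), attained only by arithmetic progressions.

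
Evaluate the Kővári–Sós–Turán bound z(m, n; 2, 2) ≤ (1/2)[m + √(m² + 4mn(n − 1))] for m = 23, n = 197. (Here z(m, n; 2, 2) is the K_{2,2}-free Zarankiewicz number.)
z(23, 197; 2, 2) ≤ (1/2)[23 + √(23² + 4·23·197·196)] = (1/2)[23 + √3552833] = 953.948

Kővári–Sós–Turán: let r_1, ..., r_23 be the row sums and z = Σ r_i the total number of 1s. Each pair of columns can share at most one row with both entries 1 (else a 2×2 all-ones block appears), so Σ_i C(r_i, 2) ≤ C(197, 2) = 19306. By convexity Σ_i C(r_i, 2) ≥ 23·C(z/23, 2) = z(z − 23)/(2·23), giving z² − 23z − 23·197·196 ≤ 0 and hence z ≤ (1/2)[23 + √(529 + 4·888076)] = (1/2)[23 + √3552833] ≈ (1/2)(23 + 1884.896) = 953.948.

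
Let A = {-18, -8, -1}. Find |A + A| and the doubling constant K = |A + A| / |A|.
K = |A + A| / |A| = 6/3 = 2

Enumerate A + A = {a + b : a, b ∈ A}. With |A| = 3, there are |A|^2 = 9 ordered sum pairs; collecting distinct values, A + A = {-36, -26, -19, -16, -9, -2}, so |A + A| = 6. Thus K = 6/3 = 2. For comparison, the minimum possible |A + A| over all 3-element sets is 2·3 − 1 = 5 (so min K = 5/3), attained only by arithmetic progressions.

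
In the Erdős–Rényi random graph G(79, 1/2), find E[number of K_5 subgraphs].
E[# K_5] = C(79, 5) · (1/2)^C(5, 2) = 22537515 / 2^10 ≈ 22009.291992

For each 5-subset S of vertices (there are C(79, 5) = 22537515 such S), let X_S = 1 if S induces a K_5 (all C(5, 2) = 10 edges present). Then P(X_S = 1) = (1/2)^10 = 1/1024. By linearity of expectation, E[# K_5] = C(79, 5) · (1/2)^10 = 22537515 / 1024 ≈ 22009.291992.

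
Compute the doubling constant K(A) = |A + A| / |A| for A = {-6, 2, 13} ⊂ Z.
K = |A + A| / |A| = 6/3 = 2

Enumerate A + A = {a + b : a, b ∈ A}. With |A| = 3, there are |A|^2 = 9 ordered sum pairs; collecting distinct values, A + A = {-12, -4, 4, 7, 15, 26}, so |A + A| = 6. Thus K = 6/3 = 2. For comparison, the minimum possible |A + A| over all 3-element sets is 2·3 − 1 = 5 (so min K = 5/3), attained only by arithmetic progressions.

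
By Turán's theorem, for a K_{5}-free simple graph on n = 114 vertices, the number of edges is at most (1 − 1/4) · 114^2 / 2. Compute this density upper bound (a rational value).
Turán density bound = (3/4) · 114^2/2 = 9747/2 ≈ 4873.5

Turán's theorem: ex(n, K_{r+1}) is achieved by the complete r-partite Turán graph T(n, r) with parts as balanced as possible, and is at most (1 − 1/r) · n^2/2. For r = 4, n = 114: the density bound is (3/4) · 12996/2 = 9747/2 ≈ 4873.5. The integer-valued extremum is e(T(114, 4)) = 4873, which is strictly less than the density bound 9747/2 since 4 ∤ 114 (the parts of T(114, 4) cannot all be equal).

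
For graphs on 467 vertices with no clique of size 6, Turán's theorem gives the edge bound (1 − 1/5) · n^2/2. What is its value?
Turán density bound = (4/5) · 467^2/2 = 436178/5 ≈ 87235.6

Turán's theorem: ex(n, K_{r+1}) is achieved by the complete r-partite Turán graph T(n, r) with parts as balanced as possible, and is at most (1 − 1/r) · n^2/2. For r = 5, n = 467: the density bound is (4/5) · 218089/2 = 436178/5 ≈ 87235.6. The integer-valued extremum is e(T(467, 5)) = 87235, which is strictly less than the density bound 436178/5 since 5 ∤ 467 (the parts of T(467, 5) cannot all be equal).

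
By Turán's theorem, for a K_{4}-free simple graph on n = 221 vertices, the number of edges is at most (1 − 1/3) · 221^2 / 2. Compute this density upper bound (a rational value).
Turán density bound = (2/3) · 221^2/2 = 48841/3 ≈ 16280.3333

Turán's theorem: ex(n, K_{r+1}) is achieved by the complete r-partite Turán graph T(n, r) with parts as balanced as possible, and is at most (1 − 1/r) · n^2/2. For r = 3, n = 221: the density bound is (2/3) · 48841/2 = 48841/3 ≈ 16280.3333. The integer-valued extremum is e(T(221, 3)) = 16280, which is strictly less than the density bound 48841/3 since 3 ∤ 221 (the parts of T(221, 3) cannot all be equal).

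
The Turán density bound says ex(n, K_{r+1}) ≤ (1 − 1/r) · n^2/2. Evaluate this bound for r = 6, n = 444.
Turán density bound = (5/6) · 444^2/2 = 82140

Turán's theorem: ex(n, K_{r+1}) is achieved by the complete r-partite Turán graph T(n, r) with parts as balanced as possible, and is at most (1 − 1/r) · n^2/2. For r = 6, n = 444: the density bound is (5/6) · 197136/2 = 82140. Since 6 ∣ 444, the Turán graph T(444, 6) has parts of equal size 74, and its edge count e(T(444, 6)) = 82140 attains the density bound exactly.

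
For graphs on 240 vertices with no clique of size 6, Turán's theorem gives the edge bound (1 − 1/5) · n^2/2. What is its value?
Turán density bound = (4/5) · 240^2/2 = 23040

Turán's theorem: ex(n, K_{r+1}) is achieved by the complete r-partite Turán graph T(n, r) with parts as balanced as possible, and is at most (1 − 1/r) · n^2/2. For r = 5, n = 240: the density bound is (4/5) · 57600/2 = 23040. Since 5 ∣ 240, the Turán graph T(240, 5) has parts of equal size 48, and its edge count e(T(240, 5)) = 23040 attains the density bound exactly.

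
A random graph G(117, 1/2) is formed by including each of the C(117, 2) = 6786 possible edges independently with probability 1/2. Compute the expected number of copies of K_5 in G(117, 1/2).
E[# K_5] = C(117, 5) · (1/2)^C(5, 2) = 167549733 / 2^10 ≈ 163622.786133

For each 5-subset S of vertices (there are C(117, 5) = 167549733 such S), let X_S = 1 if S induces a K_5 (all C(5, 2) = 10 edges present). Then P(X_S = 1) = (1/2)^10 = 1/1024. By linearity of expectation, E[# K_5] = C(117, 5) · (1/2)^10 = 167549733 / 1024 ≈ 163622.786133.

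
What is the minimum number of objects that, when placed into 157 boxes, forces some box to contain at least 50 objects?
n = (50 − 1)·157 + 1 = 7694

By the generalised pigeonhole principle, to guarantee some box contains ≥ r objects we need more than (r − 1) · k objects total. Threshold: n = (r − 1) · k + 1. With r = 50 and k = 157: n = 49 · 157 + 1 = 7693 + 1 = 7694. For n = 7693 = 49 · 157, we can put exactly 49 objects in every box, avoiding 50 in any single one — so 7694 is tight.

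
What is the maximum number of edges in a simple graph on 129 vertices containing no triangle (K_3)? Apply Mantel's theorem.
ex(129, K_3) = ⌊129^2/4⌋ = 4160

Mantel (1907): a triangle-free graph on n vertices has at most ⌊n^2/4⌋ edges, with equality for the complete bipartite graph K_{⌊n/2⌋, ⌈n/2⌉}. For n = 129: ⌊129^2/4⌋ = ⌊16641/4⌋ = 4160. The extremal graph is K_{64, 65}, which has 64·65 = 4160 edges.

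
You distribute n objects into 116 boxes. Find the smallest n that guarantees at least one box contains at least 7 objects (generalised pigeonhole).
n = (7 − 1)·116 + 1 = 697

By the generalised pigeonhole principle, to guarantee some box contains ≥ r objects we need more than (r − 1) · k objects total. Threshold: n = (r − 1) · k + 1. With r = 7 and k = 116: n = 6 · 116 + 1 = 696 + 1 = 697. For n = 696 = 6 · 116, we can put exactly 6 objects in every box, avoiding 7 in any single one — so 697 is tight.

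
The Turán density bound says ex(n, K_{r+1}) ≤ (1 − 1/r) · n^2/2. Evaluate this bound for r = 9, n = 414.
Turán density bound = (8/9) · 414^2/2 = 76176

Turán's theorem: ex(n, K_{r+1}) is achieved by the complete r-partite Turán graph T(n, r) with parts as balanced as possible, and is at most (1 − 1/r) · n^2/2. For r = 9, n = 414: the density bound is (8/9) · 171396/2 = 76176. Since 9 ∣ 414, the Turán graph T(414, 9) has parts of equal size 46, and its edge count e(T(414, 9)) = 76176 attains the density bound exactly.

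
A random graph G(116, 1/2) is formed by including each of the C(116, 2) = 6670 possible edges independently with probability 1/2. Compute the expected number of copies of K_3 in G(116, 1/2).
E[# K_3] = C(116, 3) · (1/2)^C(3, 2) = 253460 / 2^3 = 63365/2 = 31682.5

For each 3-subset S of vertices (there are C(116, 3) = 253460 such S), let X_S = 1 if S induces a K_3 (all C(3, 2) = 3 edges present). Then P(X_S = 1) = (1/2)^3 = 1/8. By linearity of expectation, E[# K_3] = C(116, 3) · (1/2)^3 = 253460 / 8 = 63365/2 = 31682.5.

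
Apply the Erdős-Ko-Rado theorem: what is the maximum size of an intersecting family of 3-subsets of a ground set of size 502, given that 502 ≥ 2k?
max |F| = C(501, 2) = 125250

Erdős-Ko-Rado (1961): when n ≥ 2k, max |F| = C(n−1, k−1). The bound is attained by the star {A : i ∈ A} for any fixed i ∈ [n]. Here C(502−1, 3−1) = C(501, 2) = 125250.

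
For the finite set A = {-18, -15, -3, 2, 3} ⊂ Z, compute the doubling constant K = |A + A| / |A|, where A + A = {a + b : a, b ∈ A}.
K = |A + A| / |A| = 15/5 = 3

Enumerate A + A = {a + b : a, b ∈ A}. With |A| = 5, there are |A|^2 = 25 ordered sum pairs; collecting distinct values, A + A = {-36, -33, -30, -21, -18, -16, -15, -13, -12, -6, -1, 0, 4, 5, 6}, so |A + A| = 15. Thus K = 15/5 = 3. For comparison, the minimum possible |A + A| over all 5-element sets is 2·5 − 1 = 9 (so min K = 9/5), attained only by arithmetic progressions.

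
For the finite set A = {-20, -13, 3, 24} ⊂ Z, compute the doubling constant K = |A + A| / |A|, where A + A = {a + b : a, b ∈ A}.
K = |A + A| / |A| = 10/4 = 5/2

Enumerate A + A = {a + b : a, b ∈ A}. With |A| = 4, there are |A|^2 = 16 ordered sum pairs; collecting distinct values, A + A = {-40, -33, -26, -17, -10, 4, 6, 11, 27, 48}, so |A + A| = 10. Thus K = 10/4 = 5/2. For comparison, the minimum possible |A + A| over all 4-element sets is 2·4 − 1 = 7 (so min K = 7/4), attained only by arithmetic progressions.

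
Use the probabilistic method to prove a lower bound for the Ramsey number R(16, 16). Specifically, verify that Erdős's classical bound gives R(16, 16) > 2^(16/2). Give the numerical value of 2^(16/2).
2^(16/2) = 256; so R(16, 16) > 256

Colour each edge of K_n uniformly at random with red/blue. The expected number of monochromatic K_16 is C(n, 16) · 2 · 2^(−C(16,2)). If C(n, 16) · 2^(1 − C(16,2)) < 1, then with positive probability no monochromatic K_16 exists, so R(16, 16) > n. The standard estimate C(n, 16) ≤ n^16/16! shows this inequality holds whenever n ≤ 2^(16/2) (since 16! · 2^(C(16,2) − 1) > 2^(16^2/2) ≥ n^16). Hence R(16, 16) > 2^(16/2) = 256.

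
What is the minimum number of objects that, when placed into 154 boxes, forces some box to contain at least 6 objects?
n = (6 − 1)·154 + 1 = 771

By the generalised pigeonhole principle, to guarantee some box contains ≥ r objects we need more than (r − 1) · k objects total. Threshold: n = (r − 1) · k + 1. With r = 6 and k = 154: n = 5 · 154 + 1 = 770 + 1 = 771. For n = 770 = 5 · 154, we can put exactly 5 objects in every box, avoiding 6 in any single one — so 771 is tight.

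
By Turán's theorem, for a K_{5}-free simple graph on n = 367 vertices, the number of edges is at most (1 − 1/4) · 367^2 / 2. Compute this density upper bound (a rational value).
Turán density bound = (3/4) · 367^2/2 = 404067/8 ≈ 50508.375

Turán's theorem: ex(n, K_{r+1}) is achieved by the complete r-partite Turán graph T(n, r) with parts as balanced as possible, and is at most (1 − 1/r) · n^2/2. For r = 4, n = 367: the density bound is (3/4) · 134689/2 = 404067/8 ≈ 50508.375. The integer-valued extremum is e(T(367, 4)) = 50508, which is strictly less than the density bound 404067/8 since 4 ∤ 367 (the parts of T(367, 4) cannot all be equal).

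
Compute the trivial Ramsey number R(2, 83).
R(2, 83) = 83

R(2, k) = k for all k ≥ 2: in a 2-colouring of K_k, either some edge is red (a red K_2) or all edges are blue (a blue K_k). And K_{82} coloured all-blue has no blue K_83, so R(2, 83) > 82. Hence R(2, 83) = 83.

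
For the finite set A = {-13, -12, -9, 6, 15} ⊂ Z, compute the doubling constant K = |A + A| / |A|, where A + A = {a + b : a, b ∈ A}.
K = |A + A| / |A| = 15/5 = 3

Enumerate A + A = {a + b : a, b ∈ A}. With |A| = 5, there are |A|^2 = 25 ordered sum pairs; collecting distinct values, A + A = {-26, -25, -24, -22, -21, -18, -7, -6, -3, 2, 3, 6, 12, 21, 30}, so |A + A| = 15. Thus K = 15/5 = 3. For comparison, the minimum possible |A + A| over all 5-element sets is 2·5 − 1 = 9 (so min K = 9/5), attained only by arithmetic progressions.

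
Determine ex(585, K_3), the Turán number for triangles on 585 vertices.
ex(585, K_3) = ⌊585^2/4⌋ = 85556

Mantel (1907): a triangle-free graph on n vertices has at most ⌊n^2/4⌋ edges, with equality for the complete bipartite graph K_{⌊n/2⌋, ⌈n/2⌉}. For n = 585: ⌊585^2/4⌋ = ⌊342225/4⌋ = 85556. The extremal graph is K_{292, 293}, which has 292·293 = 85556 edges.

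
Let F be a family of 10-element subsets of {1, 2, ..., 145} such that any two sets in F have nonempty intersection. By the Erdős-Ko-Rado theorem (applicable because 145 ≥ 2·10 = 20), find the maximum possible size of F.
max |F| = C(144, 9) = 56849199220528

The Erdős-Ko-Rado theorem states: for n ≥ 2k, an intersecting family of k-subsets of an n-element set has size at most C(n − 1, k − 1), with equality for 'star' families {A ⊆ [n] : |A| = k, i ∈ A} (fix an element i). For n = 145, k = 10: C(144, 9) = 56849199220528.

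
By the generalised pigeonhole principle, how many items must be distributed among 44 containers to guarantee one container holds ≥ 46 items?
n = (46 − 1)·44 + 1 = 1981

By the generalised pigeonhole principle, to guarantee some box contains ≥ r objects we need more than (r − 1) · k objects total. Threshold: n = (r − 1) · k + 1. With r = 46 and k = 44: n = 45 · 44 + 1 = 1980 + 1 = 1981. For n = 1980 = 45 · 44, we can put exactly 45 objects in every box, avoiding 46 in any single one — so 1981 is tight.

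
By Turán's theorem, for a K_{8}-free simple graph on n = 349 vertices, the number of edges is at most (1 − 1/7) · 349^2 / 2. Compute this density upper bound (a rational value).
Turán density bound = (6/7) · 349^2/2 = 365403/7 ≈ 52200.4286

Turán's theorem: ex(n, K_{r+1}) is achieved by the complete r-partite Turán graph T(n, r) with parts as balanced as possible, and is at most (1 − 1/r) · n^2/2. For r = 7, n = 349: the density bound is (6/7) · 121801/2 = 365403/7 ≈ 52200.4286. The integer-valued extremum is e(T(349, 7)) = 52200, which is strictly less than the density bound 365403/7 since 7 ∤ 349 (the parts of T(349, 7) cannot all be equal).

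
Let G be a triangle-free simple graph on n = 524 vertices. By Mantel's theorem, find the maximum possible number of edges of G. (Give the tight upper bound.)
ex(524, K_3) = ⌊524^2/4⌋ = 68644

Mantel (1907): a triangle-free graph on n vertices has at most ⌊n^2/4⌋ edges, with equality for the complete bipartite graph K_{⌊n/2⌋, ⌈n/2⌉}. For n = 524: ⌊524^2/4⌋ = ⌊274576/4⌋ = 68644. The extremal graph is K_{262, 262}, which has 262·262 = 68644 edges.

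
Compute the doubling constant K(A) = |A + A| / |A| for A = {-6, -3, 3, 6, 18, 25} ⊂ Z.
K = |A + A| / |A| = 19/6

Enumerate A + A = {a + b : a, b ∈ A}. With |A| = 6, there are |A|^2 = 36 ordered sum pairs; collecting distinct values, A + A = {-12, -9, -6, -3, 0, 3, 6, 9, 12, 15, 19, 21, 22, 24, 28, 31, 36, 43, 50}, so |A + A| = 19. Thus K = 19/6. For comparison, the minimum possible |A + A| over all 6-element sets is 2·6 − 1 = 11 (so min K = 11/6), attained only by arithmetic progressions.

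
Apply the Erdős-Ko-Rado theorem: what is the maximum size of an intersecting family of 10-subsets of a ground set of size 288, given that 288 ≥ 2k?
max |F| = C(287, 9) = 32073931356461995

The Erdős-Ko-Rado theorem states: for n ≥ 2k, an intersecting family of k-subsets of an n-element set has size at most C(n − 1, k − 1), with equality for 'star' families {A ⊆ [n] : |A| = k, i ∈ A} (fix an element i). For n = 288, k = 10: C(287, 9) = 32073931356461995.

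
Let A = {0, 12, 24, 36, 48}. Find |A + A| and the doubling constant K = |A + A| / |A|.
K = |A + A| / |A| = 9/5

Enumerate A + A = {a + b : a, b ∈ A}. With |A| = 5, there are |A|^2 = 25 ordered sum pairs; collecting distinct values, A + A = {0, 12, 24, 36, 48, 60, 72, 84, 96}, so |A + A| = 9. Thus K = 9/5. Here |A + A| = 2|A| − 1 = 9, the minimum possible — so K = 9/5 is minimal, which holds iff A is an arithmetic progression.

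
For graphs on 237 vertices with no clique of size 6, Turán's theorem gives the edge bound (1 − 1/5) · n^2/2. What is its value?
Turán density bound = (4/5) · 237^2/2 = 112338/5 ≈ 22467.6

Turán's theorem: ex(n, K_{r+1}) is achieved by the complete r-partite Turán graph T(n, r) with parts as balanced as possible, and is at most (1 − 1/r) · n^2/2. For r = 5, n = 237: the density bound is (4/5) · 56169/2 = 112338/5 ≈ 22467.6. The integer-valued extremum is e(T(237, 5)) = 22467, which is strictly less than the density bound 112338/5 since 5 ∤ 237 (the parts of T(237, 5) cannot all be equal).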